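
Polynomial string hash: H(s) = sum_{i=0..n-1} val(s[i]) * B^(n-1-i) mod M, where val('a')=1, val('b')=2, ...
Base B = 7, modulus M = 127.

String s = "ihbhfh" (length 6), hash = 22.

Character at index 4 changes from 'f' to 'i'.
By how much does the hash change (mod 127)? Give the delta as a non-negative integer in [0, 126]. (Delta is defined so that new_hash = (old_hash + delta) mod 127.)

Delta formula: (val(new) - val(old)) * B^(n-1-k) mod M
  val('i') - val('f') = 9 - 6 = 3
  B^(n-1-k) = 7^1 mod 127 = 7
  Delta = 3 * 7 mod 127 = 21

Answer: 21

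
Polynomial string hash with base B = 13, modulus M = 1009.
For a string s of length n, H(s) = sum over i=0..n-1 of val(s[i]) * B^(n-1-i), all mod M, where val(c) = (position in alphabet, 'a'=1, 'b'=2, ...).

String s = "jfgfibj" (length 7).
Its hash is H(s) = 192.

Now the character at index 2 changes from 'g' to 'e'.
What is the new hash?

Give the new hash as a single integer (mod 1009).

val('g') = 7, val('e') = 5
Position k = 2, exponent = n-1-k = 4
B^4 mod M = 13^4 mod 1009 = 309
Delta = (5 - 7) * 309 mod 1009 = 391
New hash = (192 + 391) mod 1009 = 583

Answer: 583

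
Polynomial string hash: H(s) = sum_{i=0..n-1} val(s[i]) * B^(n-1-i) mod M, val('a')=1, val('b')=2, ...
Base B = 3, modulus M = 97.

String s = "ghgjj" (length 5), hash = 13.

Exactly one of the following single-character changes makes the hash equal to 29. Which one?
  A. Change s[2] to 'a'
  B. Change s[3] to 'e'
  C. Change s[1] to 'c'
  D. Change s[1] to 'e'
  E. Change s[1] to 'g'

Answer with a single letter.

Answer: D

Derivation:
Option A: s[2]='g'->'a', delta=(1-7)*3^2 mod 97 = 43, hash=13+43 mod 97 = 56
Option B: s[3]='j'->'e', delta=(5-10)*3^1 mod 97 = 82, hash=13+82 mod 97 = 95
Option C: s[1]='h'->'c', delta=(3-8)*3^3 mod 97 = 59, hash=13+59 mod 97 = 72
Option D: s[1]='h'->'e', delta=(5-8)*3^3 mod 97 = 16, hash=13+16 mod 97 = 29 <-- target
Option E: s[1]='h'->'g', delta=(7-8)*3^3 mod 97 = 70, hash=13+70 mod 97 = 83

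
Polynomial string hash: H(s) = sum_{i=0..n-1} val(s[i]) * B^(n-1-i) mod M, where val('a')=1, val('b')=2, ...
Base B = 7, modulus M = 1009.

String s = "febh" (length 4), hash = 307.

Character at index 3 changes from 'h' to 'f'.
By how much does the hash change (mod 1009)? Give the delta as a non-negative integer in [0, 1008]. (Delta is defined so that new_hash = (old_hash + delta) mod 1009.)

Answer: 1007

Derivation:
Delta formula: (val(new) - val(old)) * B^(n-1-k) mod M
  val('f') - val('h') = 6 - 8 = -2
  B^(n-1-k) = 7^0 mod 1009 = 1
  Delta = -2 * 1 mod 1009 = 1007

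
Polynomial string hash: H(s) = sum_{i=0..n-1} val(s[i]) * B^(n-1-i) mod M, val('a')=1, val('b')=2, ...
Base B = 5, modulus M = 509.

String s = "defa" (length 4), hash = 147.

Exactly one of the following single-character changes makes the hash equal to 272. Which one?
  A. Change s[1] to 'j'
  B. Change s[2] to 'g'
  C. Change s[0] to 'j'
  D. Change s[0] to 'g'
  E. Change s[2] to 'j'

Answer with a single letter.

Answer: A

Derivation:
Option A: s[1]='e'->'j', delta=(10-5)*5^2 mod 509 = 125, hash=147+125 mod 509 = 272 <-- target
Option B: s[2]='f'->'g', delta=(7-6)*5^1 mod 509 = 5, hash=147+5 mod 509 = 152
Option C: s[0]='d'->'j', delta=(10-4)*5^3 mod 509 = 241, hash=147+241 mod 509 = 388
Option D: s[0]='d'->'g', delta=(7-4)*5^3 mod 509 = 375, hash=147+375 mod 509 = 13
Option E: s[2]='f'->'j', delta=(10-6)*5^1 mod 509 = 20, hash=147+20 mod 509 = 167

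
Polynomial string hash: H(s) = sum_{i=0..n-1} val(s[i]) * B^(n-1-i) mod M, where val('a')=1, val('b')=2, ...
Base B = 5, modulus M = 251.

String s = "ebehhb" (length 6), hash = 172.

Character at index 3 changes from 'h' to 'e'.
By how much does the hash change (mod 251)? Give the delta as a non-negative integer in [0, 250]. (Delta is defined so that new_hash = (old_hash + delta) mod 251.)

Answer: 176

Derivation:
Delta formula: (val(new) - val(old)) * B^(n-1-k) mod M
  val('e') - val('h') = 5 - 8 = -3
  B^(n-1-k) = 5^2 mod 251 = 25
  Delta = -3 * 25 mod 251 = 176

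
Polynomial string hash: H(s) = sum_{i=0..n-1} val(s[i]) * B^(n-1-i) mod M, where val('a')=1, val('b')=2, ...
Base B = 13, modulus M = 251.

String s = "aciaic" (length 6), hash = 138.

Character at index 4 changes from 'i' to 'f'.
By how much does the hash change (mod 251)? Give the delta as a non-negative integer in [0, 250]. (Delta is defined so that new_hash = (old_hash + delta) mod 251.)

Delta formula: (val(new) - val(old)) * B^(n-1-k) mod M
  val('f') - val('i') = 6 - 9 = -3
  B^(n-1-k) = 13^1 mod 251 = 13
  Delta = -3 * 13 mod 251 = 212

Answer: 212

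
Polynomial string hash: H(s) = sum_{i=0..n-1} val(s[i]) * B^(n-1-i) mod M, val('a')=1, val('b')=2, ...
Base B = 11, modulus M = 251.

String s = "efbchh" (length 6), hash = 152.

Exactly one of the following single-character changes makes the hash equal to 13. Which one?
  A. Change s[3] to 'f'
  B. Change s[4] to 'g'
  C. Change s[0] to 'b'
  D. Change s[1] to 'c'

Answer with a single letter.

Answer: A

Derivation:
Option A: s[3]='c'->'f', delta=(6-3)*11^2 mod 251 = 112, hash=152+112 mod 251 = 13 <-- target
Option B: s[4]='h'->'g', delta=(7-8)*11^1 mod 251 = 240, hash=152+240 mod 251 = 141
Option C: s[0]='e'->'b', delta=(2-5)*11^5 mod 251 = 22, hash=152+22 mod 251 = 174
Option D: s[1]='f'->'c', delta=(3-6)*11^4 mod 251 = 2, hash=152+2 mod 251 = 154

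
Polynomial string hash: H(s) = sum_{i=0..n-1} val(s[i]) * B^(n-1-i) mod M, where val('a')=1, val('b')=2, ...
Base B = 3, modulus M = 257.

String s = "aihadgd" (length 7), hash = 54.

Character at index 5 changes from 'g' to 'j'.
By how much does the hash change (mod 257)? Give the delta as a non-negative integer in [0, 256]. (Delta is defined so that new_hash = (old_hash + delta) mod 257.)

Delta formula: (val(new) - val(old)) * B^(n-1-k) mod M
  val('j') - val('g') = 10 - 7 = 3
  B^(n-1-k) = 3^1 mod 257 = 3
  Delta = 3 * 3 mod 257 = 9

Answer: 9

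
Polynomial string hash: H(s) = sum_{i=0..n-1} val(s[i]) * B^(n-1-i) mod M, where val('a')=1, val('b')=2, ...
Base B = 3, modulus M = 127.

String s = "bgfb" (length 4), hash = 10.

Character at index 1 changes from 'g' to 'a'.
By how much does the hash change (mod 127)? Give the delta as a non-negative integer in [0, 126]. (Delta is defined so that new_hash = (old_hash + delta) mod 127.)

Delta formula: (val(new) - val(old)) * B^(n-1-k) mod M
  val('a') - val('g') = 1 - 7 = -6
  B^(n-1-k) = 3^2 mod 127 = 9
  Delta = -6 * 9 mod 127 = 73

Answer: 73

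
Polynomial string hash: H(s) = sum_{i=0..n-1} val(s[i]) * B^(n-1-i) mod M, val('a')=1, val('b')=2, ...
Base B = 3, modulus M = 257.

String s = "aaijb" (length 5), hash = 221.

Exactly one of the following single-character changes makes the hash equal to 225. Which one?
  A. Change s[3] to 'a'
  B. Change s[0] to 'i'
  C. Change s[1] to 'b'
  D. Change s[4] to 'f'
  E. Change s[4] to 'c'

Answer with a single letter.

Answer: D

Derivation:
Option A: s[3]='j'->'a', delta=(1-10)*3^1 mod 257 = 230, hash=221+230 mod 257 = 194
Option B: s[0]='a'->'i', delta=(9-1)*3^4 mod 257 = 134, hash=221+134 mod 257 = 98
Option C: s[1]='a'->'b', delta=(2-1)*3^3 mod 257 = 27, hash=221+27 mod 257 = 248
Option D: s[4]='b'->'f', delta=(6-2)*3^0 mod 257 = 4, hash=221+4 mod 257 = 225 <-- target
Option E: s[4]='b'->'c', delta=(3-2)*3^0 mod 257 = 1, hash=221+1 mod 257 = 222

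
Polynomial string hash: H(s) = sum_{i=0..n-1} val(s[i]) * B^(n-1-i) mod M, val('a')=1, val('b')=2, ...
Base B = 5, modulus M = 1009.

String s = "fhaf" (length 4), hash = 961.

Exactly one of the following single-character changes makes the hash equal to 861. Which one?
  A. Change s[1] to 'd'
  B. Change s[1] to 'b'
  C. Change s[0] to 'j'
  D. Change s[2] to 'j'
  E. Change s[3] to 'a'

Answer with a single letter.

Answer: A

Derivation:
Option A: s[1]='h'->'d', delta=(4-8)*5^2 mod 1009 = 909, hash=961+909 mod 1009 = 861 <-- target
Option B: s[1]='h'->'b', delta=(2-8)*5^2 mod 1009 = 859, hash=961+859 mod 1009 = 811
Option C: s[0]='f'->'j', delta=(10-6)*5^3 mod 1009 = 500, hash=961+500 mod 1009 = 452
Option D: s[2]='a'->'j', delta=(10-1)*5^1 mod 1009 = 45, hash=961+45 mod 1009 = 1006
Option E: s[3]='f'->'a', delta=(1-6)*5^0 mod 1009 = 1004, hash=961+1004 mod 1009 = 956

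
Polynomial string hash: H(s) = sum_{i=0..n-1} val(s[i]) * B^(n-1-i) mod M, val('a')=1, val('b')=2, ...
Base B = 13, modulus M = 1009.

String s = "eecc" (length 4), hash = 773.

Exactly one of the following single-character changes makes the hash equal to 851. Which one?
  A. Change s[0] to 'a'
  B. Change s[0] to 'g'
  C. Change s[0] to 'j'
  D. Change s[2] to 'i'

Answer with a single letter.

Option A: s[0]='e'->'a', delta=(1-5)*13^3 mod 1009 = 293, hash=773+293 mod 1009 = 57
Option B: s[0]='e'->'g', delta=(7-5)*13^3 mod 1009 = 358, hash=773+358 mod 1009 = 122
Option C: s[0]='e'->'j', delta=(10-5)*13^3 mod 1009 = 895, hash=773+895 mod 1009 = 659
Option D: s[2]='c'->'i', delta=(9-3)*13^1 mod 1009 = 78, hash=773+78 mod 1009 = 851 <-- target

Answer: D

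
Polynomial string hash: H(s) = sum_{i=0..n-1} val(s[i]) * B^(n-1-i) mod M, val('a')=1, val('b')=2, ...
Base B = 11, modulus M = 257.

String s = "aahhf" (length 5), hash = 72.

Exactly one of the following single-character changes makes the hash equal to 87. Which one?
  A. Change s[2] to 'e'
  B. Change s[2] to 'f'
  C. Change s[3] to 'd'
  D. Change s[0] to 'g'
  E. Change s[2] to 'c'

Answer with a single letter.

Answer: B

Derivation:
Option A: s[2]='h'->'e', delta=(5-8)*11^2 mod 257 = 151, hash=72+151 mod 257 = 223
Option B: s[2]='h'->'f', delta=(6-8)*11^2 mod 257 = 15, hash=72+15 mod 257 = 87 <-- target
Option C: s[3]='h'->'d', delta=(4-8)*11^1 mod 257 = 213, hash=72+213 mod 257 = 28
Option D: s[0]='a'->'g', delta=(7-1)*11^4 mod 257 = 209, hash=72+209 mod 257 = 24
Option E: s[2]='h'->'c', delta=(3-8)*11^2 mod 257 = 166, hash=72+166 mod 257 = 238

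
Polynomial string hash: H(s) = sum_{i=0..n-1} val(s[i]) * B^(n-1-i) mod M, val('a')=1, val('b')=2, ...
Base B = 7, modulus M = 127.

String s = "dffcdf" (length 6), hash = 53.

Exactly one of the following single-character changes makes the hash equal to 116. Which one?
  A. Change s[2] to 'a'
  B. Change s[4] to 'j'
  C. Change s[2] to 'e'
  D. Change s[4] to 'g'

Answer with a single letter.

Answer: A

Derivation:
Option A: s[2]='f'->'a', delta=(1-6)*7^3 mod 127 = 63, hash=53+63 mod 127 = 116 <-- target
Option B: s[4]='d'->'j', delta=(10-4)*7^1 mod 127 = 42, hash=53+42 mod 127 = 95
Option C: s[2]='f'->'e', delta=(5-6)*7^3 mod 127 = 38, hash=53+38 mod 127 = 91
Option D: s[4]='d'->'g', delta=(7-4)*7^1 mod 127 = 21, hash=53+21 mod 127 = 74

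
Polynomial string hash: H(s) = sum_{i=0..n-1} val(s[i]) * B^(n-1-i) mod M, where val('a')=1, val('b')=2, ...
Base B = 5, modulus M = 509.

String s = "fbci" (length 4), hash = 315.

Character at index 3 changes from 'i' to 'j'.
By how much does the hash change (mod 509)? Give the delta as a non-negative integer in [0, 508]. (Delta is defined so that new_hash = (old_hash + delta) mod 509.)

Delta formula: (val(new) - val(old)) * B^(n-1-k) mod M
  val('j') - val('i') = 10 - 9 = 1
  B^(n-1-k) = 5^0 mod 509 = 1
  Delta = 1 * 1 mod 509 = 1

Answer: 1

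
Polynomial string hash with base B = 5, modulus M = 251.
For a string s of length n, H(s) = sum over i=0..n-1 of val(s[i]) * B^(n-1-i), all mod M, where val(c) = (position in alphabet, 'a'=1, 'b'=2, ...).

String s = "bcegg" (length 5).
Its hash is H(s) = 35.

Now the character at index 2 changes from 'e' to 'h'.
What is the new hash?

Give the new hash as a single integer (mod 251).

Answer: 110

Derivation:
val('e') = 5, val('h') = 8
Position k = 2, exponent = n-1-k = 2
B^2 mod M = 5^2 mod 251 = 25
Delta = (8 - 5) * 25 mod 251 = 75
New hash = (35 + 75) mod 251 = 110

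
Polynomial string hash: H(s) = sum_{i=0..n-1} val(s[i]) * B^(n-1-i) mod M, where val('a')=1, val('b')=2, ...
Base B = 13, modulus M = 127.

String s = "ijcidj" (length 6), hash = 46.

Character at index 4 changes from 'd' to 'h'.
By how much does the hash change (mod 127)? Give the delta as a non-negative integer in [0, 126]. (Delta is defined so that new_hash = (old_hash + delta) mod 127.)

Answer: 52

Derivation:
Delta formula: (val(new) - val(old)) * B^(n-1-k) mod M
  val('h') - val('d') = 8 - 4 = 4
  B^(n-1-k) = 13^1 mod 127 = 13
  Delta = 4 * 13 mod 127 = 52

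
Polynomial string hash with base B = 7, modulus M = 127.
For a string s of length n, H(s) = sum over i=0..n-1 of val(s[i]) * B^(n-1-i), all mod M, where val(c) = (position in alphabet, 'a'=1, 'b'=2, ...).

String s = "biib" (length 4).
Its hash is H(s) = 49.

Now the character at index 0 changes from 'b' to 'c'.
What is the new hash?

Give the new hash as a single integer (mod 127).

Answer: 11

Derivation:
val('b') = 2, val('c') = 3
Position k = 0, exponent = n-1-k = 3
B^3 mod M = 7^3 mod 127 = 89
Delta = (3 - 2) * 89 mod 127 = 89
New hash = (49 + 89) mod 127 = 11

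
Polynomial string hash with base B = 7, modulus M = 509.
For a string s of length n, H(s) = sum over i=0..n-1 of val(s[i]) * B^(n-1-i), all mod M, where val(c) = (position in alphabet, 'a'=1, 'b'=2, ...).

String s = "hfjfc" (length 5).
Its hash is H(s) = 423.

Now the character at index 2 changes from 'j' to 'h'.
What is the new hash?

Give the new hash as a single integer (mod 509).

val('j') = 10, val('h') = 8
Position k = 2, exponent = n-1-k = 2
B^2 mod M = 7^2 mod 509 = 49
Delta = (8 - 10) * 49 mod 509 = 411
New hash = (423 + 411) mod 509 = 325

Answer: 325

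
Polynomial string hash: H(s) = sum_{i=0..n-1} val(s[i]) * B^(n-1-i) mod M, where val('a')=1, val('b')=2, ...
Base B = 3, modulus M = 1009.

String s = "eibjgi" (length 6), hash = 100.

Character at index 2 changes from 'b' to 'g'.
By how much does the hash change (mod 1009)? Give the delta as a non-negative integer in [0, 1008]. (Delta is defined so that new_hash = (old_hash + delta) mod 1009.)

Delta formula: (val(new) - val(old)) * B^(n-1-k) mod M
  val('g') - val('b') = 7 - 2 = 5
  B^(n-1-k) = 3^3 mod 1009 = 27
  Delta = 5 * 27 mod 1009 = 135

Answer: 135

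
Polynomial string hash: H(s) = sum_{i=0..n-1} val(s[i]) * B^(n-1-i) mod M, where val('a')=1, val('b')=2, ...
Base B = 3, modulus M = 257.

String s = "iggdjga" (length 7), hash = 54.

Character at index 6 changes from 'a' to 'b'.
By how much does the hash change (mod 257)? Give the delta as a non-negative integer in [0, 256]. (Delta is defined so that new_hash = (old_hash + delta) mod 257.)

Delta formula: (val(new) - val(old)) * B^(n-1-k) mod M
  val('b') - val('a') = 2 - 1 = 1
  B^(n-1-k) = 3^0 mod 257 = 1
  Delta = 1 * 1 mod 257 = 1

Answer: 1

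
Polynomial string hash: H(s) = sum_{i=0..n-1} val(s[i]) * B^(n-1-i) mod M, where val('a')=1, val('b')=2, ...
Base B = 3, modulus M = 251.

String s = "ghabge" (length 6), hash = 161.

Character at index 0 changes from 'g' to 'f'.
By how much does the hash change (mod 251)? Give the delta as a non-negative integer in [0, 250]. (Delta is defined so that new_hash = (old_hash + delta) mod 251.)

Delta formula: (val(new) - val(old)) * B^(n-1-k) mod M
  val('f') - val('g') = 6 - 7 = -1
  B^(n-1-k) = 3^5 mod 251 = 243
  Delta = -1 * 243 mod 251 = 8

Answer: 8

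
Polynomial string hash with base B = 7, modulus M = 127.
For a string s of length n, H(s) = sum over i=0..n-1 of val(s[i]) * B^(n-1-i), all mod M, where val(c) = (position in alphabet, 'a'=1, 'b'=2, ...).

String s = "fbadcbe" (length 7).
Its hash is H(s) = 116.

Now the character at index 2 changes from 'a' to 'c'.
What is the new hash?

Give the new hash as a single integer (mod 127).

val('a') = 1, val('c') = 3
Position k = 2, exponent = n-1-k = 4
B^4 mod M = 7^4 mod 127 = 115
Delta = (3 - 1) * 115 mod 127 = 103
New hash = (116 + 103) mod 127 = 92

Answer: 92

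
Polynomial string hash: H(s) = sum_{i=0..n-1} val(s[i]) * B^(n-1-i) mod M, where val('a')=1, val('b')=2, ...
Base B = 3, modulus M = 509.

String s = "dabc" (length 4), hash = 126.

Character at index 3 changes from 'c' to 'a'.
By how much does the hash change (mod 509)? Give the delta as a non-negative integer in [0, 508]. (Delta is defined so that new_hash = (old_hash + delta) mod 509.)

Delta formula: (val(new) - val(old)) * B^(n-1-k) mod M
  val('a') - val('c') = 1 - 3 = -2
  B^(n-1-k) = 3^0 mod 509 = 1
  Delta = -2 * 1 mod 509 = 507

Answer: 507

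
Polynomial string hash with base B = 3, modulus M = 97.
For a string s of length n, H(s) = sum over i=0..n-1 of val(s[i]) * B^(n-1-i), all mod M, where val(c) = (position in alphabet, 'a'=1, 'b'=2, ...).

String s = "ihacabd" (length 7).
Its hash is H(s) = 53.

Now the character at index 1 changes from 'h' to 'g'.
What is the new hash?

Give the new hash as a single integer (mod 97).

Answer: 4

Derivation:
val('h') = 8, val('g') = 7
Position k = 1, exponent = n-1-k = 5
B^5 mod M = 3^5 mod 97 = 49
Delta = (7 - 8) * 49 mod 97 = 48
New hash = (53 + 48) mod 97 = 4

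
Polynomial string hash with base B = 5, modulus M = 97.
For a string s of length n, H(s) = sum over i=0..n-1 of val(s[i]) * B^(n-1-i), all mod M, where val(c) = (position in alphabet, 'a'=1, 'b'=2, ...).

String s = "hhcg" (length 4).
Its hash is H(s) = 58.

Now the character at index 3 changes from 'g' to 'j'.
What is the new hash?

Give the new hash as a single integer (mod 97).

val('g') = 7, val('j') = 10
Position k = 3, exponent = n-1-k = 0
B^0 mod M = 5^0 mod 97 = 1
Delta = (10 - 7) * 1 mod 97 = 3
New hash = (58 + 3) mod 97 = 61

Answer: 61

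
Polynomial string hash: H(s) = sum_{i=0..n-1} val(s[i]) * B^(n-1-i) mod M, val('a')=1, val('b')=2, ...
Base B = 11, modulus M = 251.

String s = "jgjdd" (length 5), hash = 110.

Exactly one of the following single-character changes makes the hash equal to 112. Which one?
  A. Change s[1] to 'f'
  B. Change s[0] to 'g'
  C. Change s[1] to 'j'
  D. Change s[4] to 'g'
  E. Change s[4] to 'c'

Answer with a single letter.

Option A: s[1]='g'->'f', delta=(6-7)*11^3 mod 251 = 175, hash=110+175 mod 251 = 34
Option B: s[0]='j'->'g', delta=(7-10)*11^4 mod 251 = 2, hash=110+2 mod 251 = 112 <-- target
Option C: s[1]='g'->'j', delta=(10-7)*11^3 mod 251 = 228, hash=110+228 mod 251 = 87
Option D: s[4]='d'->'g', delta=(7-4)*11^0 mod 251 = 3, hash=110+3 mod 251 = 113
Option E: s[4]='d'->'c', delta=(3-4)*11^0 mod 251 = 250, hash=110+250 mod 251 = 109

Answer: B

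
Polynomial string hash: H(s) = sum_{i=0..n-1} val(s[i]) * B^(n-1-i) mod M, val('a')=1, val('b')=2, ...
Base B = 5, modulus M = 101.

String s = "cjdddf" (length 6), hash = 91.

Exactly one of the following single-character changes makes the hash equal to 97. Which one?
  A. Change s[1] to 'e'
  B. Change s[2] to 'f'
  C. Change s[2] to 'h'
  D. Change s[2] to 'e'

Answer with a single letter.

Option A: s[1]='j'->'e', delta=(5-10)*5^4 mod 101 = 6, hash=91+6 mod 101 = 97 <-- target
Option B: s[2]='d'->'f', delta=(6-4)*5^3 mod 101 = 48, hash=91+48 mod 101 = 38
Option C: s[2]='d'->'h', delta=(8-4)*5^3 mod 101 = 96, hash=91+96 mod 101 = 86
Option D: s[2]='d'->'e', delta=(5-4)*5^3 mod 101 = 24, hash=91+24 mod 101 = 14

Answer: A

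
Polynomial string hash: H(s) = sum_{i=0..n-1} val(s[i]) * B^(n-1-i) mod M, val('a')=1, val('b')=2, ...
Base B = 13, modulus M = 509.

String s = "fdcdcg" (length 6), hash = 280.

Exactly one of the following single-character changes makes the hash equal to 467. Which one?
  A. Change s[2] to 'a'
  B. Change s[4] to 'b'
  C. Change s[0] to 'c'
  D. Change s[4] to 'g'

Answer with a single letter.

Answer: A

Derivation:
Option A: s[2]='c'->'a', delta=(1-3)*13^3 mod 509 = 187, hash=280+187 mod 509 = 467 <-- target
Option B: s[4]='c'->'b', delta=(2-3)*13^1 mod 509 = 496, hash=280+496 mod 509 = 267
Option C: s[0]='f'->'c', delta=(3-6)*13^5 mod 509 = 322, hash=280+322 mod 509 = 93
Option D: s[4]='c'->'g', delta=(7-3)*13^1 mod 509 = 52, hash=280+52 mod 509 = 332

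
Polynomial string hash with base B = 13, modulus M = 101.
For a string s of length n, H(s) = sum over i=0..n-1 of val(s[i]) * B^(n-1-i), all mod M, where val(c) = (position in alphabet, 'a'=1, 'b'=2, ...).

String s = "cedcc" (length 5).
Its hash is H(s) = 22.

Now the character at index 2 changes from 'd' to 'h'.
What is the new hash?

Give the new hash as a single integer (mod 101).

Answer: 92

Derivation:
val('d') = 4, val('h') = 8
Position k = 2, exponent = n-1-k = 2
B^2 mod M = 13^2 mod 101 = 68
Delta = (8 - 4) * 68 mod 101 = 70
New hash = (22 + 70) mod 101 = 92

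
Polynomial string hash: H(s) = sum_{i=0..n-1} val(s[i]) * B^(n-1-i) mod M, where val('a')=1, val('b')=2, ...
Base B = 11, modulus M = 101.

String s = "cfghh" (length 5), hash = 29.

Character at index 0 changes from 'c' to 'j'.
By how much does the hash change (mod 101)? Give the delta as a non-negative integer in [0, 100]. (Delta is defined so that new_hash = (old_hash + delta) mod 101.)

Answer: 73

Derivation:
Delta formula: (val(new) - val(old)) * B^(n-1-k) mod M
  val('j') - val('c') = 10 - 3 = 7
  B^(n-1-k) = 11^4 mod 101 = 97
  Delta = 7 * 97 mod 101 = 73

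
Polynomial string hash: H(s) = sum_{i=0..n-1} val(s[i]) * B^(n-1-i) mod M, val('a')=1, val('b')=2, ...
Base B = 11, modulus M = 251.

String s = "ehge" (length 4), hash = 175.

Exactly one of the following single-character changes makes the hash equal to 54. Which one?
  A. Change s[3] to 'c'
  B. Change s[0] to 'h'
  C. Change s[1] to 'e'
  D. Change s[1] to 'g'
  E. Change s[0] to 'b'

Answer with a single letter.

Option A: s[3]='e'->'c', delta=(3-5)*11^0 mod 251 = 249, hash=175+249 mod 251 = 173
Option B: s[0]='e'->'h', delta=(8-5)*11^3 mod 251 = 228, hash=175+228 mod 251 = 152
Option C: s[1]='h'->'e', delta=(5-8)*11^2 mod 251 = 139, hash=175+139 mod 251 = 63
Option D: s[1]='h'->'g', delta=(7-8)*11^2 mod 251 = 130, hash=175+130 mod 251 = 54 <-- target
Option E: s[0]='e'->'b', delta=(2-5)*11^3 mod 251 = 23, hash=175+23 mod 251 = 198

Answer: D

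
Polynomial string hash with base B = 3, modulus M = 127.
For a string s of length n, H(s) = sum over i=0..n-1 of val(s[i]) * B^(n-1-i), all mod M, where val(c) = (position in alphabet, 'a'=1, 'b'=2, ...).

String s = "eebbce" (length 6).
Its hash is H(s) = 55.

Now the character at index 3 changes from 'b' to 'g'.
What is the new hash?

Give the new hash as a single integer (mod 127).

val('b') = 2, val('g') = 7
Position k = 3, exponent = n-1-k = 2
B^2 mod M = 3^2 mod 127 = 9
Delta = (7 - 2) * 9 mod 127 = 45
New hash = (55 + 45) mod 127 = 100

Answer: 100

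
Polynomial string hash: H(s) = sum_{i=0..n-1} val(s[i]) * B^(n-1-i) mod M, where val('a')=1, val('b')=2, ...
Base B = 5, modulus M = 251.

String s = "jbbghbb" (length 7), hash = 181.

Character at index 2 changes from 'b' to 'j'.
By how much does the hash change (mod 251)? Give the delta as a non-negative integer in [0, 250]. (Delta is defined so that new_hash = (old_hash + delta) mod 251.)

Answer: 231

Derivation:
Delta formula: (val(new) - val(old)) * B^(n-1-k) mod M
  val('j') - val('b') = 10 - 2 = 8
  B^(n-1-k) = 5^4 mod 251 = 123
  Delta = 8 * 123 mod 251 = 231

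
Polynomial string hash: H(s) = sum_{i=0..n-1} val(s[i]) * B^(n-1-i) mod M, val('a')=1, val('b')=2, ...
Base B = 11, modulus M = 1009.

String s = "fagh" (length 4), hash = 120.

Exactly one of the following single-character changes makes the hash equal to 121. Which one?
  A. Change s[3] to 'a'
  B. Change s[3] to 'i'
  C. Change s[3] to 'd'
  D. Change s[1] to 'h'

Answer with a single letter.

Answer: B

Derivation:
Option A: s[3]='h'->'a', delta=(1-8)*11^0 mod 1009 = 1002, hash=120+1002 mod 1009 = 113
Option B: s[3]='h'->'i', delta=(9-8)*11^0 mod 1009 = 1, hash=120+1 mod 1009 = 121 <-- target
Option C: s[3]='h'->'d', delta=(4-8)*11^0 mod 1009 = 1005, hash=120+1005 mod 1009 = 116
Option D: s[1]='a'->'h', delta=(8-1)*11^2 mod 1009 = 847, hash=120+847 mod 1009 = 967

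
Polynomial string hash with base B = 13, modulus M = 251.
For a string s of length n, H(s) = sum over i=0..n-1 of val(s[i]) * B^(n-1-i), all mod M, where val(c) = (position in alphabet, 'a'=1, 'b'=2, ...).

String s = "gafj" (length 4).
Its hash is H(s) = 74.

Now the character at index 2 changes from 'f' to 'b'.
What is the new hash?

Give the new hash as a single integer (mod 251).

val('f') = 6, val('b') = 2
Position k = 2, exponent = n-1-k = 1
B^1 mod M = 13^1 mod 251 = 13
Delta = (2 - 6) * 13 mod 251 = 199
New hash = (74 + 199) mod 251 = 22

Answer: 22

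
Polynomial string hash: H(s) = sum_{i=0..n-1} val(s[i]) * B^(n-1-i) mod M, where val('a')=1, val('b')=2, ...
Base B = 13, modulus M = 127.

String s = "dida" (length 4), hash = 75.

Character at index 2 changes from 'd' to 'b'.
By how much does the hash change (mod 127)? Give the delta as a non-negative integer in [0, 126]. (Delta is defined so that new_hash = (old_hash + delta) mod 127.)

Delta formula: (val(new) - val(old)) * B^(n-1-k) mod M
  val('b') - val('d') = 2 - 4 = -2
  B^(n-1-k) = 13^1 mod 127 = 13
  Delta = -2 * 13 mod 127 = 101

Answer: 101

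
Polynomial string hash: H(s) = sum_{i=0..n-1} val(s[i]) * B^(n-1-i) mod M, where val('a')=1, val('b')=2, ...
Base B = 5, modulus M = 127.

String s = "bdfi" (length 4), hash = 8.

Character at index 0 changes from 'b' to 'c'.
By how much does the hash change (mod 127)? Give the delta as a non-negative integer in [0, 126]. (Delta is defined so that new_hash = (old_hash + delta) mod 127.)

Delta formula: (val(new) - val(old)) * B^(n-1-k) mod M
  val('c') - val('b') = 3 - 2 = 1
  B^(n-1-k) = 5^3 mod 127 = 125
  Delta = 1 * 125 mod 127 = 125

Answer: 125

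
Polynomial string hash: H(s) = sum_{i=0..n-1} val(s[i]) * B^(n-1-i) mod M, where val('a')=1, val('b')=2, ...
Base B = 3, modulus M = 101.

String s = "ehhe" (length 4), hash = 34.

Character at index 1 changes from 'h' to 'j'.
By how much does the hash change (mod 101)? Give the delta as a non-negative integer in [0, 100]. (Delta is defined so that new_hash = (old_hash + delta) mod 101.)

Answer: 18

Derivation:
Delta formula: (val(new) - val(old)) * B^(n-1-k) mod M
  val('j') - val('h') = 10 - 8 = 2
  B^(n-1-k) = 3^2 mod 101 = 9
  Delta = 2 * 9 mod 101 = 18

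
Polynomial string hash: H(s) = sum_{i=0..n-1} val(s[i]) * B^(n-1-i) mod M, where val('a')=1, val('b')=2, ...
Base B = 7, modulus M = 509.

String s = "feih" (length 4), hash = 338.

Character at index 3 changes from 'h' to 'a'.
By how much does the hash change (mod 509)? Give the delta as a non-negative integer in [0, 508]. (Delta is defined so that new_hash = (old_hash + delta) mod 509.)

Delta formula: (val(new) - val(old)) * B^(n-1-k) mod M
  val('a') - val('h') = 1 - 8 = -7
  B^(n-1-k) = 7^0 mod 509 = 1
  Delta = -7 * 1 mod 509 = 502

Answer: 502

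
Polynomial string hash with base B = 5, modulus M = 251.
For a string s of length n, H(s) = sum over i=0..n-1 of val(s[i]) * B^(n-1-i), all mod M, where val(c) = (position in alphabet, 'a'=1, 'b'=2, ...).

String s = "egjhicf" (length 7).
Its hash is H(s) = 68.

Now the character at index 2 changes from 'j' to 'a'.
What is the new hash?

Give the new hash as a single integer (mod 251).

Answer: 216

Derivation:
val('j') = 10, val('a') = 1
Position k = 2, exponent = n-1-k = 4
B^4 mod M = 5^4 mod 251 = 123
Delta = (1 - 10) * 123 mod 251 = 148
New hash = (68 + 148) mod 251 = 216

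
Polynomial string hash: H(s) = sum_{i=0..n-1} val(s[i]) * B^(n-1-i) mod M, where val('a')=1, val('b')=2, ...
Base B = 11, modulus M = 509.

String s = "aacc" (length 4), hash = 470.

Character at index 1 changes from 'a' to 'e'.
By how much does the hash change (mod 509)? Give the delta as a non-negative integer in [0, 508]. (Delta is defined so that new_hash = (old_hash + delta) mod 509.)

Delta formula: (val(new) - val(old)) * B^(n-1-k) mod M
  val('e') - val('a') = 5 - 1 = 4
  B^(n-1-k) = 11^2 mod 509 = 121
  Delta = 4 * 121 mod 509 = 484

Answer: 484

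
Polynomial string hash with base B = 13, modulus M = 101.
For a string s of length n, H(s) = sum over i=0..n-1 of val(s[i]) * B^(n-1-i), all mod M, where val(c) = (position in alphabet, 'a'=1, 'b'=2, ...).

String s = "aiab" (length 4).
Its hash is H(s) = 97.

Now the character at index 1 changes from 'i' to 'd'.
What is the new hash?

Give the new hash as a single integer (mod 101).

val('i') = 9, val('d') = 4
Position k = 1, exponent = n-1-k = 2
B^2 mod M = 13^2 mod 101 = 68
Delta = (4 - 9) * 68 mod 101 = 64
New hash = (97 + 64) mod 101 = 60

Answer: 60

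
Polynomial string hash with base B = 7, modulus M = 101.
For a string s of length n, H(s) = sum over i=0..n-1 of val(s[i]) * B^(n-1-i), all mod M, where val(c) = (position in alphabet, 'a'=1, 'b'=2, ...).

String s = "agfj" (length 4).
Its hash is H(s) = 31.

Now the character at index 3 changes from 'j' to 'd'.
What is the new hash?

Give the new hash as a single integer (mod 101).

val('j') = 10, val('d') = 4
Position k = 3, exponent = n-1-k = 0
B^0 mod M = 7^0 mod 101 = 1
Delta = (4 - 10) * 1 mod 101 = 95
New hash = (31 + 95) mod 101 = 25

Answer: 25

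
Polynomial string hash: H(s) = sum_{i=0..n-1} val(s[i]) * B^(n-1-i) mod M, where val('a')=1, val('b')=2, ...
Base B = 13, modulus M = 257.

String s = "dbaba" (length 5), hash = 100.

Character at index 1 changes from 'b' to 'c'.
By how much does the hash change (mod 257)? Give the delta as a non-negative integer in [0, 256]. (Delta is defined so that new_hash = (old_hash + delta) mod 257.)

Delta formula: (val(new) - val(old)) * B^(n-1-k) mod M
  val('c') - val('b') = 3 - 2 = 1
  B^(n-1-k) = 13^3 mod 257 = 141
  Delta = 1 * 141 mod 257 = 141

Answer: 141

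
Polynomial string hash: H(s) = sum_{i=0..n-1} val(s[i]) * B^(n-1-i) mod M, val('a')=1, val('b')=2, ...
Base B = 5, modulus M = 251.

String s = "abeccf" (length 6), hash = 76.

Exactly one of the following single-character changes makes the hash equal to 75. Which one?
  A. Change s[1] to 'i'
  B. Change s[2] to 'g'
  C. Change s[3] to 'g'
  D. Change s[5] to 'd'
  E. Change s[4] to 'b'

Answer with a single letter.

Answer: B

Derivation:
Option A: s[1]='b'->'i', delta=(9-2)*5^4 mod 251 = 108, hash=76+108 mod 251 = 184
Option B: s[2]='e'->'g', delta=(7-5)*5^3 mod 251 = 250, hash=76+250 mod 251 = 75 <-- target
Option C: s[3]='c'->'g', delta=(7-3)*5^2 mod 251 = 100, hash=76+100 mod 251 = 176
Option D: s[5]='f'->'d', delta=(4-6)*5^0 mod 251 = 249, hash=76+249 mod 251 = 74
Option E: s[4]='c'->'b', delta=(2-3)*5^1 mod 251 = 246, hash=76+246 mod 251 = 71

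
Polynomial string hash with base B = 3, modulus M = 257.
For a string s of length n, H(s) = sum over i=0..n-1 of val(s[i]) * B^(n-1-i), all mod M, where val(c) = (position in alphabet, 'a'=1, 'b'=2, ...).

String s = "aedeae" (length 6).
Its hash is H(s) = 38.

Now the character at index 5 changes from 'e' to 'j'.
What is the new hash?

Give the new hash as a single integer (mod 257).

Answer: 43

Derivation:
val('e') = 5, val('j') = 10
Position k = 5, exponent = n-1-k = 0
B^0 mod M = 3^0 mod 257 = 1
Delta = (10 - 5) * 1 mod 257 = 5
New hash = (38 + 5) mod 257 = 43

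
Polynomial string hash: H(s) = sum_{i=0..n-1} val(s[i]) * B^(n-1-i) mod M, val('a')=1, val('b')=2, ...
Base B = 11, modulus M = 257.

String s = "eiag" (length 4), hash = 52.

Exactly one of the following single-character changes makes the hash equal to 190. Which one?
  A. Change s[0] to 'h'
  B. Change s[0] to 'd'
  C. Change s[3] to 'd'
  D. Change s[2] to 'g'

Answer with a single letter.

Option A: s[0]='e'->'h', delta=(8-5)*11^3 mod 257 = 138, hash=52+138 mod 257 = 190 <-- target
Option B: s[0]='e'->'d', delta=(4-5)*11^3 mod 257 = 211, hash=52+211 mod 257 = 6
Option C: s[3]='g'->'d', delta=(4-7)*11^0 mod 257 = 254, hash=52+254 mod 257 = 49
Option D: s[2]='a'->'g', delta=(7-1)*11^1 mod 257 = 66, hash=52+66 mod 257 = 118

Answer: A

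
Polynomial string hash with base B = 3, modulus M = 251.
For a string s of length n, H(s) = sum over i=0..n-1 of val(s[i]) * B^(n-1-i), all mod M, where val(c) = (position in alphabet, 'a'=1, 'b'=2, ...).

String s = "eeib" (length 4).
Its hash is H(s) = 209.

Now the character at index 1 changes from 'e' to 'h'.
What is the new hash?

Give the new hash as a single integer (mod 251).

val('e') = 5, val('h') = 8
Position k = 1, exponent = n-1-k = 2
B^2 mod M = 3^2 mod 251 = 9
Delta = (8 - 5) * 9 mod 251 = 27
New hash = (209 + 27) mod 251 = 236

Answer: 236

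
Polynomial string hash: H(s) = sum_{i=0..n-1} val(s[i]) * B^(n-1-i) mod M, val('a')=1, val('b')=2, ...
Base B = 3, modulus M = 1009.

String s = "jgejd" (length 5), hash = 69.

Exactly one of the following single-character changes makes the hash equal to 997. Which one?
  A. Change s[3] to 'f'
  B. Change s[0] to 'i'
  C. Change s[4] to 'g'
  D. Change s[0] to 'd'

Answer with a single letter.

Answer: B

Derivation:
Option A: s[3]='j'->'f', delta=(6-10)*3^1 mod 1009 = 997, hash=69+997 mod 1009 = 57
Option B: s[0]='j'->'i', delta=(9-10)*3^4 mod 1009 = 928, hash=69+928 mod 1009 = 997 <-- target
Option C: s[4]='d'->'g', delta=(7-4)*3^0 mod 1009 = 3, hash=69+3 mod 1009 = 72
Option D: s[0]='j'->'d', delta=(4-10)*3^4 mod 1009 = 523, hash=69+523 mod 1009 = 592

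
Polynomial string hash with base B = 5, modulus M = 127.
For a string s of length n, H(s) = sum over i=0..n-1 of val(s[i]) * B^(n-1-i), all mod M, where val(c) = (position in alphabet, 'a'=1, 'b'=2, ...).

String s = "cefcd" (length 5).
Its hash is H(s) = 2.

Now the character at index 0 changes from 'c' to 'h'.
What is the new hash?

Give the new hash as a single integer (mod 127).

val('c') = 3, val('h') = 8
Position k = 0, exponent = n-1-k = 4
B^4 mod M = 5^4 mod 127 = 117
Delta = (8 - 3) * 117 mod 127 = 77
New hash = (2 + 77) mod 127 = 79

Answer: 79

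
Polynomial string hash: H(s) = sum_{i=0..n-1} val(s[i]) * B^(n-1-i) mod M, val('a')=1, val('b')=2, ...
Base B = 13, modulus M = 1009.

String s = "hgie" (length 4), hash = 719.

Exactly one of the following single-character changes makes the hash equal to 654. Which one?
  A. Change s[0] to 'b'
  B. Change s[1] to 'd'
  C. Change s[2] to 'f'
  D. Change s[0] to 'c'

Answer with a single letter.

Answer: A

Derivation:
Option A: s[0]='h'->'b', delta=(2-8)*13^3 mod 1009 = 944, hash=719+944 mod 1009 = 654 <-- target
Option B: s[1]='g'->'d', delta=(4-7)*13^2 mod 1009 = 502, hash=719+502 mod 1009 = 212
Option C: s[2]='i'->'f', delta=(6-9)*13^1 mod 1009 = 970, hash=719+970 mod 1009 = 680
Option D: s[0]='h'->'c', delta=(3-8)*13^3 mod 1009 = 114, hash=719+114 mod 1009 = 833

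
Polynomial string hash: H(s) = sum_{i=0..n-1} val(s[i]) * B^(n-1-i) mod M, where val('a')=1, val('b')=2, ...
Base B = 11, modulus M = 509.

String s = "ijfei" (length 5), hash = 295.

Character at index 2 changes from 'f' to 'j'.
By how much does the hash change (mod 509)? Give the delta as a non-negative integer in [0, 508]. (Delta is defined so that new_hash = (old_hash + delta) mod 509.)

Delta formula: (val(new) - val(old)) * B^(n-1-k) mod M
  val('j') - val('f') = 10 - 6 = 4
  B^(n-1-k) = 11^2 mod 509 = 121
  Delta = 4 * 121 mod 509 = 484

Answer: 484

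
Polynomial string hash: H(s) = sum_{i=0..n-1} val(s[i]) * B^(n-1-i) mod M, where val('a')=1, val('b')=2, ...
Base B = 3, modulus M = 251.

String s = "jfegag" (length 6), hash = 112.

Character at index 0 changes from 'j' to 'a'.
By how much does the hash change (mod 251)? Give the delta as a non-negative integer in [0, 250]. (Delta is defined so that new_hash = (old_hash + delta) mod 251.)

Delta formula: (val(new) - val(old)) * B^(n-1-k) mod M
  val('a') - val('j') = 1 - 10 = -9
  B^(n-1-k) = 3^5 mod 251 = 243
  Delta = -9 * 243 mod 251 = 72

Answer: 72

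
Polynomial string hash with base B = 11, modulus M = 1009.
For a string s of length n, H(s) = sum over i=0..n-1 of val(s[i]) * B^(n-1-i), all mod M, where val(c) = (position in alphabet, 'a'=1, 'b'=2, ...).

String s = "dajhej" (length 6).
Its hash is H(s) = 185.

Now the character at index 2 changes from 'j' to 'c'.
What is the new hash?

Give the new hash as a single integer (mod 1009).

Answer: 958

Derivation:
val('j') = 10, val('c') = 3
Position k = 2, exponent = n-1-k = 3
B^3 mod M = 11^3 mod 1009 = 322
Delta = (3 - 10) * 322 mod 1009 = 773
New hash = (185 + 773) mod 1009 = 958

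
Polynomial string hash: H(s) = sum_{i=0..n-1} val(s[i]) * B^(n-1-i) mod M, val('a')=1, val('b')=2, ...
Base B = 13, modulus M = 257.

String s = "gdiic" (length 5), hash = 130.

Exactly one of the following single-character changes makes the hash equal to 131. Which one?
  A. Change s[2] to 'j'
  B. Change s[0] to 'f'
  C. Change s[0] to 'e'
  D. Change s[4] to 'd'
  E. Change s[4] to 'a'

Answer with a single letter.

Answer: D

Derivation:
Option A: s[2]='i'->'j', delta=(10-9)*13^2 mod 257 = 169, hash=130+169 mod 257 = 42
Option B: s[0]='g'->'f', delta=(6-7)*13^4 mod 257 = 223, hash=130+223 mod 257 = 96
Option C: s[0]='g'->'e', delta=(5-7)*13^4 mod 257 = 189, hash=130+189 mod 257 = 62
Option D: s[4]='c'->'d', delta=(4-3)*13^0 mod 257 = 1, hash=130+1 mod 257 = 131 <-- target
Option E: s[4]='c'->'a', delta=(1-3)*13^0 mod 257 = 255, hash=130+255 mod 257 = 128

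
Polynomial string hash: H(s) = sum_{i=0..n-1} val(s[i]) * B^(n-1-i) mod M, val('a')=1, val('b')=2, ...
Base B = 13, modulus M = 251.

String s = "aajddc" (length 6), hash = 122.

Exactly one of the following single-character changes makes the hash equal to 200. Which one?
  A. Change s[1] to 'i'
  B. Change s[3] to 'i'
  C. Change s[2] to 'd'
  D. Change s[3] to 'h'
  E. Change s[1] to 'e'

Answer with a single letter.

Option A: s[1]='a'->'i', delta=(9-1)*13^4 mod 251 = 78, hash=122+78 mod 251 = 200 <-- target
Option B: s[3]='d'->'i', delta=(9-4)*13^2 mod 251 = 92, hash=122+92 mod 251 = 214
Option C: s[2]='j'->'d', delta=(4-10)*13^3 mod 251 = 121, hash=122+121 mod 251 = 243
Option D: s[3]='d'->'h', delta=(8-4)*13^2 mod 251 = 174, hash=122+174 mod 251 = 45
Option E: s[1]='a'->'e', delta=(5-1)*13^4 mod 251 = 39, hash=122+39 mod 251 = 161

Answer: A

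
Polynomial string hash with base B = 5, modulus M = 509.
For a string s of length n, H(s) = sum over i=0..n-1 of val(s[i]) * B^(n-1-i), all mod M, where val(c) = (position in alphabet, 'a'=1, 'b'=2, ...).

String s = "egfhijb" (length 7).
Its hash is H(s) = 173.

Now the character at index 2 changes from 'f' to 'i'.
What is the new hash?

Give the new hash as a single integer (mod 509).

val('f') = 6, val('i') = 9
Position k = 2, exponent = n-1-k = 4
B^4 mod M = 5^4 mod 509 = 116
Delta = (9 - 6) * 116 mod 509 = 348
New hash = (173 + 348) mod 509 = 12

Answer: 12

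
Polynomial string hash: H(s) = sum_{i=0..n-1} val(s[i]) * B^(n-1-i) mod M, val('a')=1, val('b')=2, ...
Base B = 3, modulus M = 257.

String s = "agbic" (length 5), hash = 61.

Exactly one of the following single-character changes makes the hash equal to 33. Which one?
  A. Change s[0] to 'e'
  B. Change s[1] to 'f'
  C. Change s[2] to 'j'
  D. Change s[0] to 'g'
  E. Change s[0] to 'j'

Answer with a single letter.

Answer: D

Derivation:
Option A: s[0]='a'->'e', delta=(5-1)*3^4 mod 257 = 67, hash=61+67 mod 257 = 128
Option B: s[1]='g'->'f', delta=(6-7)*3^3 mod 257 = 230, hash=61+230 mod 257 = 34
Option C: s[2]='b'->'j', delta=(10-2)*3^2 mod 257 = 72, hash=61+72 mod 257 = 133
Option D: s[0]='a'->'g', delta=(7-1)*3^4 mod 257 = 229, hash=61+229 mod 257 = 33 <-- target
Option E: s[0]='a'->'j', delta=(10-1)*3^4 mod 257 = 215, hash=61+215 mod 257 = 19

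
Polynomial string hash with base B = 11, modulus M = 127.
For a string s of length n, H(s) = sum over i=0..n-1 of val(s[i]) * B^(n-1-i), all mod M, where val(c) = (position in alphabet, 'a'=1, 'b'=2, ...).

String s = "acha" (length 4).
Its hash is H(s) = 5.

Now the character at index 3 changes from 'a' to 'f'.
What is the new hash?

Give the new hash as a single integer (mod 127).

val('a') = 1, val('f') = 6
Position k = 3, exponent = n-1-k = 0
B^0 mod M = 11^0 mod 127 = 1
Delta = (6 - 1) * 1 mod 127 = 5
New hash = (5 + 5) mod 127 = 10

Answer: 10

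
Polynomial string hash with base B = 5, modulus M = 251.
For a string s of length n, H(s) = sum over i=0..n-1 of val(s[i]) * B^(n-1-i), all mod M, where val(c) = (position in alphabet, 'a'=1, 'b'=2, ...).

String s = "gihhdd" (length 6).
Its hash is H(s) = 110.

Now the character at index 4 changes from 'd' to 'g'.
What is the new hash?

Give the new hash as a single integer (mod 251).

Answer: 125

Derivation:
val('d') = 4, val('g') = 7
Position k = 4, exponent = n-1-k = 1
B^1 mod M = 5^1 mod 251 = 5
Delta = (7 - 4) * 5 mod 251 = 15
New hash = (110 + 15) mod 251 = 125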